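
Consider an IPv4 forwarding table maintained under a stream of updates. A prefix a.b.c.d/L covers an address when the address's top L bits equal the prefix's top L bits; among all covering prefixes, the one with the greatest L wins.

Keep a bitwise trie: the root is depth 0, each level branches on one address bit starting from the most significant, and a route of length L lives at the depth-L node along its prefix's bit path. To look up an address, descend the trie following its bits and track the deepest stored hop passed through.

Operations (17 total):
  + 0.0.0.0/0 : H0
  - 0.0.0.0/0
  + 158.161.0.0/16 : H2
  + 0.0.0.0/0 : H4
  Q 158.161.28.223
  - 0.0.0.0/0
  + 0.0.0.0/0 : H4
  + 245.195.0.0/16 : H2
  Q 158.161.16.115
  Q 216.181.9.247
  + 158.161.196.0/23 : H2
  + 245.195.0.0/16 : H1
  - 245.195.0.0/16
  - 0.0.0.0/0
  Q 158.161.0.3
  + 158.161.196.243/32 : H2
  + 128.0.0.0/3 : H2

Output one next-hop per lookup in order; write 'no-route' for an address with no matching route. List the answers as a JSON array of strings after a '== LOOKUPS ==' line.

Apply in order:
  add 0.0.0.0/0 -> H0 at depth 0
  del 0.0.0.0/0 (clear depth 0)
  add 158.161.0.0/16 -> H2 at depth 16
  add 0.0.0.0/0 -> H4 at depth 0
  lookup 158.161.28.223: bits 1001111010100001 walk d0:H4→d1:-→d2:-→d3:-→d4:-→d5:-→d6:-→d7:-→d8:-→d9:-→d10:-→d11:-→d12:-→d13:-→d14:-→d15:-→d16:H2 -> H2
  del 0.0.0.0/0 (clear depth 0)
  add 0.0.0.0/0 -> H4 at depth 0
  add 245.195.0.0/16 -> H2 at depth 16
  lookup 158.161.16.115: bits 1001111010100001 walk d0:H4→d1:-→d2:-→d3:-→d4:-→d5:-→d6:-→d7:-→d8:-→d9:-→d10:-→d11:-→d12:-→d13:-→d14:-→d15:-→d16:H2 -> H2
  lookup 216.181.9.247: bits 11 walk d0:H4→d1:-→d2:- -> H4
  add 158.161.196.0/23 -> H2 at depth 23
  add 245.195.0.0/16 -> H1 at depth 16
  del 245.195.0.0/16 (clear depth 16)
  del 0.0.0.0/0 (clear depth 0)
  lookup 158.161.0.3: bits 1001111010100001 walk d0:-→d1:-→d2:-→d3:-→d4:-→d5:-→d6:-→d7:-→d8:-→d9:-→d10:-→d11:-→d12:-→d13:-→d14:-→d15:-→d16:H2 -> H2
  add 158.161.196.243/32 -> H2 at depth 32
  add 128.0.0.0/3 -> H2 at depth 3

== LOOKUPS ==
["H2","H2","H4","H2"]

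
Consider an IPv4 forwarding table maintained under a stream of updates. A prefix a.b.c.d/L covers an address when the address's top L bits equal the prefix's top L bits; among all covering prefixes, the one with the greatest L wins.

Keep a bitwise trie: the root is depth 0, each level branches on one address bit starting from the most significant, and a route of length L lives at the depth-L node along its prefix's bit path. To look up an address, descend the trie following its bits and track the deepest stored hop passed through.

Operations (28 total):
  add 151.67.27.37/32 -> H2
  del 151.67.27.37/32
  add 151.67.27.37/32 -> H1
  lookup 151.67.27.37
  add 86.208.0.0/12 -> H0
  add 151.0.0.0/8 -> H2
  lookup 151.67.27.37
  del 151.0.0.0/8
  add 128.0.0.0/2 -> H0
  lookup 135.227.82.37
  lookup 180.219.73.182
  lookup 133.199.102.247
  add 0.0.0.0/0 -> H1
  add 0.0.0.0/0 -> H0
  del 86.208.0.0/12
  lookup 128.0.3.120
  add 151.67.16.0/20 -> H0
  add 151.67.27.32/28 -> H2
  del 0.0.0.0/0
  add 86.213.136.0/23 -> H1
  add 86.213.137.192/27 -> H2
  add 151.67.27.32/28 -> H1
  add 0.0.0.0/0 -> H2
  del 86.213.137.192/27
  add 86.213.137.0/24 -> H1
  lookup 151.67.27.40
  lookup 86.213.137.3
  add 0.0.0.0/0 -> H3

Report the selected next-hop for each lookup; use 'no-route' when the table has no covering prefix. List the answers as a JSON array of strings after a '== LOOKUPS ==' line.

Trace:
  + 151.67.27.37/32 (H2) depth=32
  del 151.67.27.37/32 (clear depth 32)
  + 151.67.27.37/32 (H1) depth=32
  lookup 151.67.27.37: bits 10010111010000110001101100100101 walk d0:-→d1:-→d2:-→d3:-→d4:-→d5:-→d6:-→d7:-→d8:-→d9:-→d10:-→d11:-→d12:-→d13:-→d14:-→d15:-→d16:-→d17:-→d18:-→d19:-→d20:-→d21:-→d22:-→d23:-→d24:-→d25:-→d26:-→d27:-→d28:-→d29:-→d30:-→d31:-→d32:H1 -> H1
  + 86.208.0.0/12 (H0) depth=12
  + 151.0.0.0/8 (H2) depth=8
  lookup 151.67.27.37: bits 10010111010000110001101100100101 walk d0:-→d1:-→d2:-→d3:-→d4:-→d5:-→d6:-→d7:-→d8:H2→d9:-→d10:-→d11:-→d12:-→d13:-→d14:-→d15:-→d16:-→d17:-→d18:-→d19:-→d20:-→d21:-→d22:-→d23:-→d24:-→d25:-→d26:-→d27:-→d28:-→d29:-→d30:-→d31:-→d32:H1 -> H1
  del 151.0.0.0/8 (clear depth 8)
  + 128.0.0.0/2 (H0) depth=2
  lookup 135.227.82.37: bits 100 walk d0:-→d1:-→d2:H0→d3:- -> H0
  lookup 180.219.73.182: bits 10 walk d0:-→d1:-→d2:H0 -> H0
  lookup 133.199.102.247: bits 100 walk d0:-→d1:-→d2:H0→d3:- -> H0
  + 0.0.0.0/0 (H1) depth=0
  + 0.0.0.0/0 (H0) depth=0
  del 86.208.0.0/12 (clear depth 12)
  lookup 128.0.3.120: bits 100 walk d0:H0→d1:-→d2:H0→d3:- -> H0
  + 151.67.16.0/20 (H0) depth=20
  + 151.67.27.32/28 (H2) depth=28
  del 0.0.0.0/0 (clear depth 0)
  + 86.213.136.0/23 (H1) depth=23
  + 86.213.137.192/27 (H2) depth=27
  + 151.67.27.32/28 (H1) depth=28
  + 0.0.0.0/0 (H2) depth=0
  del 86.213.137.192/27 (clear depth 27)
  + 86.213.137.0/24 (H1) depth=24
  lookup 151.67.27.40: bits 1001011101000011000110110010 walk d0:H2→d1:-→d2:H0→d3:-→d4:-→d5:-→d6:-→d7:-→d8:-→d9:-→d10:-→d11:-→d12:-→d13:-→d14:-→d15:-→d16:-→d17:-→d18:-→d19:-→d20:H0→d21:-→d22:-→d23:-→d24:-→d25:-→d26:-→d27:-→d28:H1 -> H1
  lookup 86.213.137.3: bits 010101101101010110001001 walk d0:H2→d1:-→d2:-→d3:-→d4:-→d5:-→d6:-→d7:-→d8:-→d9:-→d10:-→d11:-→d12:-→d13:-→d14:-→d15:-→d16:-→d17:-→d18:-→d19:-→d20:-→d21:-→d22:-→d23:H1→d24:H1 -> H1
  + 0.0.0.0/0 (H3) depth=0

== LOOKUPS ==
["H1","H1","H0","H0","H0","H0","H1","H1"]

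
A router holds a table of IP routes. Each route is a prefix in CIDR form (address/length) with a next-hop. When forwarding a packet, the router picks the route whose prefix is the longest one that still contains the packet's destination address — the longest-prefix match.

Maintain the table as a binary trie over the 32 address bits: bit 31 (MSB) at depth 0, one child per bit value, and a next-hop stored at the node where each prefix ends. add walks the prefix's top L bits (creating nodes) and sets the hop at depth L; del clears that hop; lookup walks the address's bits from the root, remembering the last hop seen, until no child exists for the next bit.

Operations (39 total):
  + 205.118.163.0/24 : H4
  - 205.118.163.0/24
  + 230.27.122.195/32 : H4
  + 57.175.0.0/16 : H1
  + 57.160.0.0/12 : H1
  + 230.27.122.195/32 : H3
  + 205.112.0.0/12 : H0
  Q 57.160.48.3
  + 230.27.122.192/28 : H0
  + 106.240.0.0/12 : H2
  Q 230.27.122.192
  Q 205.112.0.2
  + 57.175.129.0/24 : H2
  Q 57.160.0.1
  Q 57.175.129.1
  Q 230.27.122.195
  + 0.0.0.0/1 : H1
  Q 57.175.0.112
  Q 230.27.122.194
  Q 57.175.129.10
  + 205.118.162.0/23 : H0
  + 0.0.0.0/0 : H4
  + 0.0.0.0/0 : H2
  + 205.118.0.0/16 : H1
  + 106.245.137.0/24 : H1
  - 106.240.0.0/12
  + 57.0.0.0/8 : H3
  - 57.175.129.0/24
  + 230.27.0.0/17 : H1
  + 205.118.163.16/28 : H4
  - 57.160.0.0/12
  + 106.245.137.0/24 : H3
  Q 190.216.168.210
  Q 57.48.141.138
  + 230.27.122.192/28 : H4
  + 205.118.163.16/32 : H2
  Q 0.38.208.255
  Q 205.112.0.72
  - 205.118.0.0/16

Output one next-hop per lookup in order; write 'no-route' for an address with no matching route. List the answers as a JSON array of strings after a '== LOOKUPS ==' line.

Process each operation:
  add 205.118.163.0/24 -> H4 at depth 24
  - 205.118.163.0/24 clear@24
  add 230.27.122.195/32 -> H4 at depth 32
  add 57.175.0.0/16 -> H1 at depth 16
  add 57.160.0.0/12 -> H1 at depth 12
  add 230.27.122.195/32 -> H3 at depth 32
  add 205.112.0.0/12 -> H0 at depth 12
  Q 57.160.48.3: descend 001110011010 ; hops seen [H1] ; pick H1
  add 230.27.122.192/28 -> H0 at depth 28
  add 106.240.0.0/12 -> H2 at depth 12
  Q 230.27.122.192: descend 111001100001101101111010110000 ; hops seen [H0] ; pick H0
  Q 205.112.0.2: descend 1100110101110 ; hops seen [H0] ; pick H0
  add 57.175.129.0/24 -> H2 at depth 24
  Q 57.160.0.1: descend 001110011010 ; hops seen [H1] ; pick H1
  Q 57.175.129.1: descend 001110011010111110000001 ; hops seen [H1,H1,H2] ; pick H2
  Q 230.27.122.195: descend 11100110000110110111101011000011 ; hops seen [H0,H3] ; pick H3
  add 0.0.0.0/1 -> H1 at depth 1
  Q 57.175.0.112: descend 0011100110101111 ; hops seen [H1,H1,H1] ; pick H1
  Q 230.27.122.194: descend 1110011000011011011110101100001 ; hops seen [H0] ; pick H0
  Q 57.175.129.10: descend 001110011010111110000001 ; hops seen [H1,H1,H1,H2] ; pick H2
  add 205.118.162.0/23 -> H0 at depth 23
  add 0.0.0.0/0 -> H4 at depth 0
  add 0.0.0.0/0 -> H2 at depth 0
  add 205.118.0.0/16 -> H1 at depth 16
  add 106.245.137.0/24 -> H1 at depth 24
  - 106.240.0.0/12 clear@12
  add 57.0.0.0/8 -> H3 at depth 8
  - 57.175.129.0/24 clear@24
  add 230.27.0.0/17 -> H1 at depth 17
  add 205.118.163.16/28 -> H4 at depth 28
  - 57.160.0.0/12 clear@12
  add 106.245.137.0/24 -> H3 at depth 24
  Q 190.216.168.210: descend 1 ; hops seen [H2] ; pick H2
  Q 57.48.141.138: descend 00111001 ; hops seen [H2,H1,H3] ; pick H3
  add 230.27.122.192/28 -> H4 at depth 28
  add 205.118.163.16/32 -> H2 at depth 32
  Q 0.38.208.255: descend 00 ; hops seen [H2,H1] ; pick H1
  Q 205.112.0.72: descend 1100110101110 ; hops seen [H2,H0] ; pick H0
  - 205.118.0.0/16 clear@16

== LOOKUPS ==
["H1","H0","H0","H1","H2","H3","H1","H0","H2","H2","H3","H1","H0"]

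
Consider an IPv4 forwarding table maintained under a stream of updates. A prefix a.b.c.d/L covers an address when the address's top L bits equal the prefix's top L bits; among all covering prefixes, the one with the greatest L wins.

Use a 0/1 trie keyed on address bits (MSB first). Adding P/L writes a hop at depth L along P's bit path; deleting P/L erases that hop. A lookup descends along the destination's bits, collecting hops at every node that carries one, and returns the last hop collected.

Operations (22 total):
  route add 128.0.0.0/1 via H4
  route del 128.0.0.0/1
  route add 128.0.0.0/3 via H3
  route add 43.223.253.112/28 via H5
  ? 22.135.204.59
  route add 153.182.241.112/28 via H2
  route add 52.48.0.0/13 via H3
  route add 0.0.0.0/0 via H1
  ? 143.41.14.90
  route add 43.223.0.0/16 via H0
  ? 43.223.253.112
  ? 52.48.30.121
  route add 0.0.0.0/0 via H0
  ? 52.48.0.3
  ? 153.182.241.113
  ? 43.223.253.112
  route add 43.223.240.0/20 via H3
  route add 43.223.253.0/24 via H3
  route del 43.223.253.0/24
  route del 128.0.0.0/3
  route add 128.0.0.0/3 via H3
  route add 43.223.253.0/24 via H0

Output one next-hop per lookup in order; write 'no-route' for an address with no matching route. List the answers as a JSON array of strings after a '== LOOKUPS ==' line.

Apply in order:
  + 128.0.0.0/1 (H4) depth=1
  del 128.0.0.0/1 (clear depth 1)
  + 128.0.0.0/3 (H3) depth=3
  + 43.223.253.112/28 (H5) depth=28
  Q 22.135.204.59: descend 00 ; hops seen [∅] ; pick no-route
  + 153.182.241.112/28 (H2) depth=28
  + 52.48.0.0/13 (H3) depth=13
  + 0.0.0.0/0 (H1) depth=0
  Q 143.41.14.90: descend 100 ; hops seen [H1,H3] ; pick H3
  + 43.223.0.0/16 (H0) depth=16
  Q 43.223.253.112: descend 0010101111011111111111010111 ; hops seen [H1,H0,H5] ; pick H5
  Q 52.48.30.121: descend 0011010000110 ; hops seen [H1,H3] ; pick H3
  + 0.0.0.0/0 (H0) depth=0
  Q 52.48.0.3: descend 0011010000110 ; hops seen [H0,H3] ; pick H3
  Q 153.182.241.113: descend 1001100110110110111100010111 ; hops seen [H0,H3,H2] ; pick H2
  Q 43.223.253.112: descend 0010101111011111111111010111 ; hops seen [H0,H0,H5] ; pick H5
  + 43.223.240.0/20 (H3) depth=20
  + 43.223.253.0/24 (H3) depth=24
  del 43.223.253.0/24 (clear depth 24)
  del 128.0.0.0/3 (clear depth 3)
  + 128.0.0.0/3 (H3) depth=3
  + 43.223.253.0/24 (H0) depth=24

== LOOKUPS ==
["no-route","H3","H5","H3","H3","H2","H5"]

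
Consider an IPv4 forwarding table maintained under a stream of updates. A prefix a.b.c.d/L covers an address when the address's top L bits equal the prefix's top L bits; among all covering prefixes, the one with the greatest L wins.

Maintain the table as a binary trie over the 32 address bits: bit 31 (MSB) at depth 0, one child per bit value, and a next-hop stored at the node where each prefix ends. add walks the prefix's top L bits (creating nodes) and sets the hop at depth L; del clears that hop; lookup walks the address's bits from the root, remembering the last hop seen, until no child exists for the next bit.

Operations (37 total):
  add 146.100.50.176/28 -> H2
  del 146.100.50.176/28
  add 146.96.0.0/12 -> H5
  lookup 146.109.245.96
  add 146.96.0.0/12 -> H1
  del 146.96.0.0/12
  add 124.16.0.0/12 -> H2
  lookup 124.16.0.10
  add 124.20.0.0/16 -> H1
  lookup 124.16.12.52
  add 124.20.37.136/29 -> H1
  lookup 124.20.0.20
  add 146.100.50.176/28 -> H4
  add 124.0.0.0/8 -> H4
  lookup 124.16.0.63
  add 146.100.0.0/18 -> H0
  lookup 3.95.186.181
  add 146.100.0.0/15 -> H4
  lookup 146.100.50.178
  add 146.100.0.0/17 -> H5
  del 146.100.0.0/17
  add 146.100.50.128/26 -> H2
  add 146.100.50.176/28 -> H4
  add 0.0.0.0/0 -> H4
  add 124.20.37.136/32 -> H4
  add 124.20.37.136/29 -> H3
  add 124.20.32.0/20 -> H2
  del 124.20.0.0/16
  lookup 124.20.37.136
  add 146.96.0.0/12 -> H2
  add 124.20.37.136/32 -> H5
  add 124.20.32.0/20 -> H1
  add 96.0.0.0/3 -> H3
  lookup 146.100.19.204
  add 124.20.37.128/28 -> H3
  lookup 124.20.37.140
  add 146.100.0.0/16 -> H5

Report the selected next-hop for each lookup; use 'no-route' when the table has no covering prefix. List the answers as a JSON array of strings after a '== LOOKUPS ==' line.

Apply in order:
  + 146.100.50.176/28 (H2) depth=28
  del 146.100.50.176/28 (clear depth 28)
  + 146.96.0.0/12 (H5) depth=12
  ? 146.109.245.96  path d0:-→d1:-→d2:-→d3:-→d4:-→d5:-→d6:-→d7:-→d8:-→d9:-→d10:-→d11:-→d12:H5  best=H5
  + 146.96.0.0/12 (H1) depth=12
  del 146.96.0.0/12 (clear depth 12)
  + 124.16.0.0/12 (H2) depth=12
  ? 124.16.0.10  path d0:-→d1:-→d2:-→d3:-→d4:-→d5:-→d6:-→d7:-→d8:-→d9:-→d10:-→d11:-→d12:H2  best=H2
  + 124.20.0.0/16 (H1) depth=16
  ? 124.16.12.52  path d0:-→d1:-→d2:-→d3:-→d4:-→d5:-→d6:-→d7:-→d8:-→d9:-→d10:-→d11:-→d12:H2→d13:-  best=H2
  + 124.20.37.136/29 (H1) depth=29
  ? 124.20.0.20  path d0:-→d1:-→d2:-→d3:-→d4:-→d5:-→d6:-→d7:-→d8:-→d9:-→d10:-→d11:-→d12:H2→d13:-→d14:-→d15:-→d16:H1→d17:-→d18:-  best=H1
  + 146.100.50.176/28 (H4) depth=28
  + 124.0.0.0/8 (H4) depth=8
  ? 124.16.0.63  path d0:-→d1:-→d2:-→d3:-→d4:-→d5:-→d6:-→d7:-→d8:H4→d9:-→d10:-→d11:-→d12:H2→d13:-  best=H2
  + 146.100.0.0/18 (H0) depth=18
  ? 3.95.186.181  path d0:-→d1:-  best=no-route
  + 146.100.0.0/15 (H4) depth=15
  ? 146.100.50.178  path d0:-→d1:-→d2:-→d3:-→d4:-→d5:-→d6:-→d7:-→d8:-→d9:-→d10:-→d11:-→d12:-→d13:-→d14:-→d15:H4→d16:-→d17:-→d18:H0→d19:-→d20:-→d21:-→d22:-→d23:-→d24:-→d25:-→d26:-→d27:-→d28:H4  best=H4
  + 146.100.0.0/17 (H5) depth=17
  del 146.100.0.0/17 (clear depth 17)
  + 146.100.50.128/26 (H2) depth=26
  + 146.100.50.176/28 (H4) depth=28
  + 0.0.0.0/0 (H4) depth=0
  + 124.20.37.136/32 (H4) depth=32
  + 124.20.37.136/29 (H3) depth=29
  + 124.20.32.0/20 (H2) depth=20
  del 124.20.0.0/16 (clear depth 16)
  ? 124.20.37.136  path d0:H4→d1:-→d2:-→d3:-→d4:-→d5:-→d6:-→d7:-→d8:H4→d9:-→d10:-→d11:-→d12:H2→d13:-→d14:-→d15:-→d16:-→d17:-→d18:-→d19:-→d20:H2→d21:-→d22:-→d23:-→d24:-→d25:-→d26:-→d27:-→d28:-→d29:H3→d30:-→d31:-→d32:H4  best=H4
  + 146.96.0.0/12 (H2) depth=12
  + 124.20.37.136/32 (H5) depth=32
  + 124.20.32.0/20 (H1) depth=20
  + 96.0.0.0/3 (H3) depth=3
  ? 146.100.19.204  path d0:H4→d1:-→d2:-→d3:-→d4:-→d5:-→d6:-→d7:-→d8:-→d9:-→d10:-→d11:-→d12:H2→d13:-→d14:-→d15:H4→d16:-→d17:-→d18:H0  best=H0
  + 124.20.37.128/28 (H3) depth=28
  ? 124.20.37.140  path d0:H4→d1:-→d2:-→d3:H3→d4:-→d5:-→d6:-→d7:-→d8:H4→d9:-→d10:-→d11:-→d12:H2→d13:-→d14:-→d15:-→d16:-→d17:-→d18:-→d19:-→d20:H1→d21:-→d22:-→d23:-→d24:-→d25:-→d26:-→d27:-→d28:H3→d29:H3  best=H3
  + 146.100.0.0/16 (H5) depth=16

== LOOKUPS ==
["H5","H2","H2","H1","H2","no-route","H4","H4","H0","H3"]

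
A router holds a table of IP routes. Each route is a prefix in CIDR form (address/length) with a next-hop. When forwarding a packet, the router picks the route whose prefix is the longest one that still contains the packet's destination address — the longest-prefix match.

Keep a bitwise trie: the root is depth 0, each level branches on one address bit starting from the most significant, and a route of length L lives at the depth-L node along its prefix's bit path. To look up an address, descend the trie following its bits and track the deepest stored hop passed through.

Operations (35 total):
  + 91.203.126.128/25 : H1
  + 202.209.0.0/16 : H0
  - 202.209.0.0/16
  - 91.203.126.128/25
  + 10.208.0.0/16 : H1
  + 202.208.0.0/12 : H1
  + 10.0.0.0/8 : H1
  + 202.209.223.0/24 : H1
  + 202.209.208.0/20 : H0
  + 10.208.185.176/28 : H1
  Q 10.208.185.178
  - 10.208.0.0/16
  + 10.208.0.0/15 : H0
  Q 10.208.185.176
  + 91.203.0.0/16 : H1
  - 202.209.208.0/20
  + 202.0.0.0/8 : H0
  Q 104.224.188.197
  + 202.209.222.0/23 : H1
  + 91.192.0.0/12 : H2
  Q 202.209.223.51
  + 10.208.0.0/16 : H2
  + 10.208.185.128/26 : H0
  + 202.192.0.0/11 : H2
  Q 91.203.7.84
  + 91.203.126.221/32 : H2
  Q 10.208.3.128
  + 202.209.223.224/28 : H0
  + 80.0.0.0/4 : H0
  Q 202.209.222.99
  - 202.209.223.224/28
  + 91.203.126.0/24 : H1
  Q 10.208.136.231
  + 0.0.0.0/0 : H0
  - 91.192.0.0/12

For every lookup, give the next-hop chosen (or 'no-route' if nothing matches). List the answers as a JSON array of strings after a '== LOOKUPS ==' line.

Trace:
  add 91.203.126.128/25 -> H1 at depth 25
  add 202.209.0.0/16 -> H0 at depth 16
  del 202.209.0.0/16 (clear depth 16)
  del 91.203.126.128/25 (clear depth 25)
  add 10.208.0.0/16 -> H1 at depth 16
  add 202.208.0.0/12 -> H1 at depth 12
  add 10.0.0.0/8 -> H1 at depth 8
  add 202.209.223.0/24 -> H1 at depth 24
  add 202.209.208.0/20 -> H0 at depth 20
  add 10.208.185.176/28 -> H1 at depth 28
  lookup 10.208.185.178: bits 0000101011010000101110011011 walk d0:-→d1:-→d2:-→d3:-→d4:-→d5:-→d6:-→d7:-→d8:H1→d9:-→d10:-→d11:-→d12:-→d13:-→d14:-→d15:-→d16:H1→d17:-→d18:-→d19:-→d20:-→d21:-→d22:-→d23:-→d24:-→d25:-→d26:-→d27:-→d28:H1 -> H1
  del 10.208.0.0/16 (clear depth 16)
  add 10.208.0.0/15 -> H0 at depth 15
  lookup 10.208.185.176: bits 0000101011010000101110011011 walk d0:-→d1:-→d2:-→d3:-→d4:-→d5:-→d6:-→d7:-→d8:H1→d9:-→d10:-→d11:-→d12:-→d13:-→d14:-→d15:H0→d16:-→d17:-→d18:-→d19:-→d20:-→d21:-→d22:-→d23:-→d24:-→d25:-→d26:-→d27:-→d28:H1 -> H1
  add 91.203.0.0/16 -> H1 at depth 16
  del 202.209.208.0/20 (clear depth 20)
  add 202.0.0.0/8 -> H0 at depth 8
  lookup 104.224.188.197: bits 01 walk d0:-→d1:-→d2:- -> no-route
  add 202.209.222.0/23 -> H1 at depth 23
  add 91.192.0.0/12 -> H2 at depth 12
  lookup 202.209.223.51: bits 110010101101000111011111 walk d0:-→d1:-→d2:-→d3:-→d4:-→d5:-→d6:-→d7:-→d8:H0→d9:-→d10:-→d11:-→d12:H1→d13:-→d14:-→d15:-→d16:-→d17:-→d18:-→d19:-→d20:-→d21:-→d22:-→d23:H1→d24:H1 -> H1
  add 10.208.0.0/16 -> H2 at depth 16
  add 10.208.185.128/26 -> H0 at depth 26
  add 202.192.0.0/11 -> H2 at depth 11
  lookup 91.203.7.84: bits 01011011110010110 walk d0:-→d1:-→d2:-→d3:-→d4:-→d5:-→d6:-→d7:-→d8:-→d9:-→d10:-→d11:-→d12:H2→d13:-→d14:-→d15:-→d16:H1→d17:- -> H1
  add 91.203.126.221/32 -> H2 at depth 32
  lookup 10.208.3.128: bits 0000101011010000 walk d0:-→d1:-→d2:-→d3:-→d4:-→d5:-→d6:-→d7:-→d8:H1→d9:-→d10:-→d11:-→d12:-→d13:-→d14:-→d15:H0→d16:H2 -> H2
  add 202.209.223.224/28 -> H0 at depth 28
  add 80.0.0.0/4 -> H0 at depth 4
  lookup 202.209.222.99: bits 11001010110100011101111 walk d0:-→d1:-→d2:-→d3:-→d4:-→d5:-→d6:-→d7:-→d8:H0→d9:-→d10:-→d11:H2→d12:H1→d13:-→d14:-→d15:-→d16:-→d17:-→d18:-→d19:-→d20:-→d21:-→d22:-→d23:H1 -> H1
  del 202.209.223.224/28 (clear depth 28)
  add 91.203.126.0/24 -> H1 at depth 24
  lookup 10.208.136.231: bits 000010101101000010 walk d0:-→d1:-→d2:-→d3:-→d4:-→d5:-→d6:-→d7:-→d8:H1→d9:-→d10:-→d11:-→d12:-→d13:-→d14:-→d15:H0→d16:H2→d17:-→d18:- -> H2
  add 0.0.0.0/0 -> H0 at depth 0
  del 91.192.0.0/12 (clear depth 12)

== LOOKUPS ==
["H1","H1","no-route","H1","H1","H2","H1","H2"]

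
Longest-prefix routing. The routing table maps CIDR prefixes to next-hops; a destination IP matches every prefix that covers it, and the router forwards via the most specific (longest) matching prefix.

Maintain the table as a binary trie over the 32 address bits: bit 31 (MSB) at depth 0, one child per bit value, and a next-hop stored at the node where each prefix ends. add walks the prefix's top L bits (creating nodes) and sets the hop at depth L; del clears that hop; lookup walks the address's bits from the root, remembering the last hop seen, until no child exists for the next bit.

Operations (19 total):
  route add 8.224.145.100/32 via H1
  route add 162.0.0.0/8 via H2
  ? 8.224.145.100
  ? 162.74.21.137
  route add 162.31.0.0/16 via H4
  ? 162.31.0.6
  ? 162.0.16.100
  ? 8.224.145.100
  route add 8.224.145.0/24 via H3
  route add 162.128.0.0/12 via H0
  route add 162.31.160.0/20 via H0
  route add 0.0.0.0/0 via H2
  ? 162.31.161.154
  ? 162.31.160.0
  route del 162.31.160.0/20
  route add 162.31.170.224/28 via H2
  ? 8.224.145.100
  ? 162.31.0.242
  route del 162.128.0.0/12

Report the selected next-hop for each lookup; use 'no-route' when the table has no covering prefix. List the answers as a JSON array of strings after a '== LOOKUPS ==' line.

Trace:
  add 8.224.145.100/32 -> H1 at depth 32
  add 162.0.0.0/8 -> H2 at depth 8
  ? 8.224.145.100  path d0:-→d1:-→d2:-→d3:-→d4:-→d5:-→d6:-→d7:-→d8:-→d9:-→d10:-→d11:-→d12:-→d13:-→d14:-→d15:-→d16:-→d17:-→d18:-→d19:-→d20:-→d21:-→d22:-→d23:-→d24:-→d25:-→d26:-→d27:-→d28:-→d29:-→d30:-→d31:-→d32:H1  best=H1
  ? 162.74.21.137  path d0:-→d1:-→d2:-→d3:-→d4:-→d5:-→d6:-→d7:-→d8:H2  best=H2
  add 162.31.0.0/16 -> H4 at depth 16
  ? 162.31.0.6  path d0:-→d1:-→d2:-→d3:-→d4:-→d5:-→d6:-→d7:-→d8:H2→d9:-→d10:-→d11:-→d12:-→d13:-→d14:-→d15:-→d16:H4  best=H4
  ? 162.0.16.100  path d0:-→d1:-→d2:-→d3:-→d4:-→d5:-→d6:-→d7:-→d8:H2→d9:-→d10:-→d11:-  best=H2
  ? 8.224.145.100  path d0:-→d1:-→d2:-→d3:-→d4:-→d5:-→d6:-→d7:-→d8:-→d9:-→d10:-→d11:-→d12:-→d13:-→d14:-→d15:-→d16:-→d17:-→d18:-→d19:-→d20:-→d21:-→d22:-→d23:-→d24:-→d25:-→d26:-→d27:-→d28:-→d29:-→d30:-→d31:-→d32:H1  best=H1
  add 8.224.145.0/24 -> H3 at depth 24
  add 162.128.0.0/12 -> H0 at depth 12
  add 162.31.160.0/20 -> H0 at depth 20
  add 0.0.0.0/0 -> H2 at depth 0
  ? 162.31.161.154  path d0:H2→d1:-→d2:-→d3:-→d4:-→d5:-→d6:-→d7:-→d8:H2→d9:-→d10:-→d11:-→d12:-→d13:-→d14:-→d15:-→d16:H4→d17:-→d18:-→d19:-→d20:H0  best=H0
  ? 162.31.160.0  path d0:H2→d1:-→d2:-→d3:-→d4:-→d5:-→d6:-→d7:-→d8:H2→d9:-→d10:-→d11:-→d12:-→d13:-→d14:-→d15:-→d16:H4→d17:-→d18:-→d19:-→d20:H0  best=H0
  del 162.31.160.0/20 (clear depth 20)
  add 162.31.170.224/28 -> H2 at depth 28
  ? 8.224.145.100  path d0:H2→d1:-→d2:-→d3:-→d4:-→d5:-→d6:-→d7:-→d8:-→d9:-→d10:-→d11:-→d12:-→d13:-→d14:-→d15:-→d16:-→d17:-→d18:-→d19:-→d20:-→d21:-→d22:-→d23:-→d24:H3→d25:-→d26:-→d27:-→d28:-→d29:-→d30:-→d31:-→d32:H1  best=H1
  ? 162.31.0.242  path d0:H2→d1:-→d2:-→d3:-→d4:-→d5:-→d6:-→d7:-→d8:H2→d9:-→d10:-→d11:-→d12:-→d13:-→d14:-→d15:-→d16:H4  best=H4
  del 162.128.0.0/12 (clear depth 12)

== LOOKUPS ==
["H1","H2","H4","H2","H1","H0","H0","H1","H4"]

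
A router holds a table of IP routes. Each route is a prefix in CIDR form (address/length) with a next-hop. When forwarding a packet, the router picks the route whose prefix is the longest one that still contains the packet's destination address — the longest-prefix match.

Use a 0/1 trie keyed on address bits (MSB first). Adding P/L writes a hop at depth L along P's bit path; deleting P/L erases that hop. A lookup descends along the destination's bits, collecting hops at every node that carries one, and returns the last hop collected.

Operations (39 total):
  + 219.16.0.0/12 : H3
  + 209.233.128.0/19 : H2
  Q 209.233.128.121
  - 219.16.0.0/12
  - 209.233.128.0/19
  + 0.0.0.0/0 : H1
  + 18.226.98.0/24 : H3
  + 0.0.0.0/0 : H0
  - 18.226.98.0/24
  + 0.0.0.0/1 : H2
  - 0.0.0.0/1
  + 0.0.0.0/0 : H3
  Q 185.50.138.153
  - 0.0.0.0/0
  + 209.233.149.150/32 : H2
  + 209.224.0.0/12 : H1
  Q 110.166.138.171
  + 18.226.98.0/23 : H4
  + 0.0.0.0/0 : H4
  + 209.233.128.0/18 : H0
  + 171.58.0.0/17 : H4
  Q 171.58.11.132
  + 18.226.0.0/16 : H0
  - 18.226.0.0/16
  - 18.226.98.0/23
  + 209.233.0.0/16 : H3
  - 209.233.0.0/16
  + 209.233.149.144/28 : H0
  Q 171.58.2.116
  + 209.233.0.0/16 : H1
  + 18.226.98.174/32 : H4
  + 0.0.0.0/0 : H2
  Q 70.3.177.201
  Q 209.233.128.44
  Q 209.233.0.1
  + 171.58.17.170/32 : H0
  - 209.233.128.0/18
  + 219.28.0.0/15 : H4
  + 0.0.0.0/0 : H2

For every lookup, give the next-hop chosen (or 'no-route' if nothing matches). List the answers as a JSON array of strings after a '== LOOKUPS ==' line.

Apply in order:
  add 219.16.0.0/12 -> H3 at depth 12
  add 209.233.128.0/19 -> H2 at depth 19
  ? 209.233.128.121  path d0:-→d1:-→d2:-→d3:-→d4:-→d5:-→d6:-→d7:-→d8:-→d9:-→d10:-→d11:-→d12:-→d13:-→d14:-→d15:-→d16:-→d17:-→d18:-→d19:H2  best=H2
  - 219.16.0.0/12 clear@12
  - 209.233.128.0/19 clear@19
  add 0.0.0.0/0 -> H1 at depth 0
  add 18.226.98.0/24 -> H3 at depth 24
  add 0.0.0.0/0 -> H0 at depth 0
  - 18.226.98.0/24 clear@24
  add 0.0.0.0/1 -> H2 at depth 1
  - 0.0.0.0/1 clear@1
  add 0.0.0.0/0 -> H3 at depth 0
  ? 185.50.138.153  path d0:H3→d1:-  best=H3
  - 0.0.0.0/0 clear@0
  add 209.233.149.150/32 -> H2 at depth 32
  add 209.224.0.0/12 -> H1 at depth 12
  ? 110.166.138.171  path d0:-→d1:-  best=no-route
  add 18.226.98.0/23 -> H4 at depth 23
  add 0.0.0.0/0 -> H4 at depth 0
  add 209.233.128.0/18 -> H0 at depth 18
  add 171.58.0.0/17 -> H4 at depth 17
  ? 171.58.11.132  path d0:H4→d1:-→d2:-→d3:-→d4:-→d5:-→d6:-→d7:-→d8:-→d9:-→d10:-→d11:-→d12:-→d13:-→d14:-→d15:-→d16:-→d17:H4  best=H4
  add 18.226.0.0/16 -> H0 at depth 16
  - 18.226.0.0/16 clear@16
  - 18.226.98.0/23 clear@23
  add 209.233.0.0/16 -> H3 at depth 16
  - 209.233.0.0/16 clear@16
  add 209.233.149.144/28 -> H0 at depth 28
  ? 171.58.2.116  path d0:H4→d1:-→d2:-→d3:-→d4:-→d5:-→d6:-→d7:-→d8:-→d9:-→d10:-→d11:-→d12:-→d13:-→d14:-→d15:-→d16:-→d17:H4  best=H4
  add 209.233.0.0/16 -> H1 at depth 16
  add 18.226.98.174/32 -> H4 at depth 32
  add 0.0.0.0/0 -> H2 at depth 0
  ? 70.3.177.201  path d0:H2→d1:-  best=H2
  ? 209.233.128.44  path d0:H2→d1:-→d2:-→d3:-→d4:-→d5:-→d6:-→d7:-→d8:-→d9:-→d10:-→d11:-→d12:H1→d13:-→d14:-→d15:-→d16:H1→d17:-→d18:H0→d19:-  best=H0
  ? 209.233.0.1  path d0:H2→d1:-→d2:-→d3:-→d4:-→d5:-→d6:-→d7:-→d8:-→d9:-→d10:-→d11:-→d12:H1→d13:-→d14:-→d15:-→d16:H1  best=H1
  add 171.58.17.170/32 -> H0 at depth 32
  - 209.233.128.0/18 clear@18
  add 219.28.0.0/15 -> H4 at depth 15
  add 0.0.0.0/0 -> H2 at depth 0

== LOOKUPS ==
["H2","H3","no-route","H4","H4","H2","H0","H1"]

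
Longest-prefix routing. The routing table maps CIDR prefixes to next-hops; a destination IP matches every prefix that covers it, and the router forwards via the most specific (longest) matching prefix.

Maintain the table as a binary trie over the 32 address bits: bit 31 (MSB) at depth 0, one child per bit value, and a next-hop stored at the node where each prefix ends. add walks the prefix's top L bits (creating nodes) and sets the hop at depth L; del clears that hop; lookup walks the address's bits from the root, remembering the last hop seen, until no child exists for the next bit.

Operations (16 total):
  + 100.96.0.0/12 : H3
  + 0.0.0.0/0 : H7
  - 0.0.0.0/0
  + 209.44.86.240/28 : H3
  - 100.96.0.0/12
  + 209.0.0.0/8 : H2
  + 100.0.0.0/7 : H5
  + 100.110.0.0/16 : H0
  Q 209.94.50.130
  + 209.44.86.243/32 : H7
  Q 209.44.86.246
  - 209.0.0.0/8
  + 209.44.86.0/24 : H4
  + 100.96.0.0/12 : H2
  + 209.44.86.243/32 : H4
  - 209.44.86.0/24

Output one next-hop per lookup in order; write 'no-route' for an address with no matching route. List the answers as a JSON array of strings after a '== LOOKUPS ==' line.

Trace:
  add 100.96.0.0/12 -> H3 at depth 12
  add 0.0.0.0/0 -> H7 at depth 0
  del 0.0.0.0/0 (clear depth 0)
  add 209.44.86.240/28 -> H3 at depth 28
  del 100.96.0.0/12 (clear depth 12)
  add 209.0.0.0/8 -> H2 at depth 8
  add 100.0.0.0/7 -> H5 at depth 7
  add 100.110.0.0/16 -> H0 at depth 16
  ? 209.94.50.130  path d0:-→d1:-→d2:-→d3:-→d4:-→d5:-→d6:-→d7:-→d8:H2→d9:-  best=H2
  add 209.44.86.243/32 -> H7 at depth 32
  ? 209.44.86.246  path d0:-→d1:-→d2:-→d3:-→d4:-→d5:-→d6:-→d7:-→d8:H2→d9:-→d10:-→d11:-→d12:-→d13:-→d14:-→d15:-→d16:-→d17:-→d18:-→d19:-→d20:-→d21:-→d22:-→d23:-→d24:-→d25:-→d26:-→d27:-→d28:H3→d29:-  best=H3
  del 209.0.0.0/8 (clear depth 8)
  add 209.44.86.0/24 -> H4 at depth 24
  add 100.96.0.0/12 -> H2 at depth 12
  add 209.44.86.243/32 -> H4 at depth 32
  del 209.44.86.0/24 (clear depth 24)

== LOOKUPS ==
["H2","H3"]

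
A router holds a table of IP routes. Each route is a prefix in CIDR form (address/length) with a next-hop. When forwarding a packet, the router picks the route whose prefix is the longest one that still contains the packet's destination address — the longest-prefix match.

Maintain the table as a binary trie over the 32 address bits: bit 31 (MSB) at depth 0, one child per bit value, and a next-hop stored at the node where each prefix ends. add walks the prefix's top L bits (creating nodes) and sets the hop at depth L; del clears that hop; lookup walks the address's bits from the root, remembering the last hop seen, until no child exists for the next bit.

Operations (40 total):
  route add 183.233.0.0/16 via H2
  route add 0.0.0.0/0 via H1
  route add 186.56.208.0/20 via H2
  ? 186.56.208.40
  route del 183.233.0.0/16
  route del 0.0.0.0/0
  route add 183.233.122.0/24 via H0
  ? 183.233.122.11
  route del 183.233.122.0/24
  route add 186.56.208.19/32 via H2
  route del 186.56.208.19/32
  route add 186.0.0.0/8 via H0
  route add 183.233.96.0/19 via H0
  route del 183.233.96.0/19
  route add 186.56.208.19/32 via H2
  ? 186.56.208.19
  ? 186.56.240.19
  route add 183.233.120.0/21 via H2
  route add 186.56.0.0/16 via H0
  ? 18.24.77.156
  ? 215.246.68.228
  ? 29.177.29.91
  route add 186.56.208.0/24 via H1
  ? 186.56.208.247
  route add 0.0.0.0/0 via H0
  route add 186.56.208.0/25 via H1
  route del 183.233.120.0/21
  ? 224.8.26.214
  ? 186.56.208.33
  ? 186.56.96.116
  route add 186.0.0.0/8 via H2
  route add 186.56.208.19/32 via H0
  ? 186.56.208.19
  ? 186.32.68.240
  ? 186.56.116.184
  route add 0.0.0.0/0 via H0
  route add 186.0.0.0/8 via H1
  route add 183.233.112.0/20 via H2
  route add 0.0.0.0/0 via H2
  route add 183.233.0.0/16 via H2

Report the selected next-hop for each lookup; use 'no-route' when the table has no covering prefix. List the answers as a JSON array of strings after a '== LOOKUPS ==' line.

Trace:
  + 183.233.0.0/16 (H2) depth=16
  + 0.0.0.0/0 (H1) depth=0
  + 186.56.208.0/20 (H2) depth=20
  Q 186.56.208.40: descend 10111010001110001101 ; hops seen [H1,H2] ; pick H2
  - 183.233.0.0/16 clear@16
  - 0.0.0.0/0 clear@0
  + 183.233.122.0/24 (H0) depth=24
  Q 183.233.122.11: descend 101101111110100101111010 ; hops seen [H0] ; pick H0
  - 183.233.122.0/24 clear@24
  + 186.56.208.19/32 (H2) depth=32
  - 186.56.208.19/32 clear@32
  + 186.0.0.0/8 (H0) depth=8
  + 183.233.96.0/19 (H0) depth=19
  - 183.233.96.0/19 clear@19
  + 186.56.208.19/32 (H2) depth=32
  Q 186.56.208.19: descend 10111010001110001101000000010011 ; hops seen [H0,H2,H2] ; pick H2
  Q 186.56.240.19: descend 101110100011100011 ; hops seen [H0] ; pick H0
  + 183.233.120.0/21 (H2) depth=21
  + 186.56.0.0/16 (H0) depth=16
  Q 18.24.77.156: descend ε ; hops seen [∅] ; pick no-route
  Q 215.246.68.228: descend 1 ; hops seen [∅] ; pick no-route
  Q 29.177.29.91: descend ε ; hops seen [∅] ; pick no-route
  + 186.56.208.0/24 (H1) depth=24
  Q 186.56.208.247: descend 101110100011100011010000 ; hops seen [H0,H0,H2,H1] ; pick H1
  + 0.0.0.0/0 (H0) depth=0
  + 186.56.208.0/25 (H1) depth=25
  - 183.233.120.0/21 clear@21
  Q 224.8.26.214: descend 1 ; hops seen [H0] ; pick H0
  Q 186.56.208.33: descend 10111010001110001101000000 ; hops seen [H0,H0,H0,H2,H1,H1] ; pick H1
  Q 186.56.96.116: descend 1011101000111000 ; hops seen [H0,H0,H0] ; pick H0
  + 186.0.0.0/8 (H2) depth=8
  + 186.56.208.19/32 (H0) depth=32
  Q 186.56.208.19: descend 10111010001110001101000000010011 ; hops seen [H0,H2,H0,H2,H1,H1,H0] ; pick H0
  Q 186.32.68.240: descend 10111010001 ; hops seen [H0,H2] ; pick H2
  Q 186.56.116.184: descend 1011101000111000 ; hops seen [H0,H2,H0] ; pick H0
  + 0.0.0.0/0 (H0) depth=0
  + 186.0.0.0/8 (H1) depth=8
  + 183.233.112.0/20 (H2) depth=20
  + 0.0.0.0/0 (H2) depth=0
  + 183.233.0.0/16 (H2) depth=16

== LOOKUPS ==
["H2","H0","H2","H0","no-route","no-route","no-route","H1","H0","H1","H0","H0","H2","H0"]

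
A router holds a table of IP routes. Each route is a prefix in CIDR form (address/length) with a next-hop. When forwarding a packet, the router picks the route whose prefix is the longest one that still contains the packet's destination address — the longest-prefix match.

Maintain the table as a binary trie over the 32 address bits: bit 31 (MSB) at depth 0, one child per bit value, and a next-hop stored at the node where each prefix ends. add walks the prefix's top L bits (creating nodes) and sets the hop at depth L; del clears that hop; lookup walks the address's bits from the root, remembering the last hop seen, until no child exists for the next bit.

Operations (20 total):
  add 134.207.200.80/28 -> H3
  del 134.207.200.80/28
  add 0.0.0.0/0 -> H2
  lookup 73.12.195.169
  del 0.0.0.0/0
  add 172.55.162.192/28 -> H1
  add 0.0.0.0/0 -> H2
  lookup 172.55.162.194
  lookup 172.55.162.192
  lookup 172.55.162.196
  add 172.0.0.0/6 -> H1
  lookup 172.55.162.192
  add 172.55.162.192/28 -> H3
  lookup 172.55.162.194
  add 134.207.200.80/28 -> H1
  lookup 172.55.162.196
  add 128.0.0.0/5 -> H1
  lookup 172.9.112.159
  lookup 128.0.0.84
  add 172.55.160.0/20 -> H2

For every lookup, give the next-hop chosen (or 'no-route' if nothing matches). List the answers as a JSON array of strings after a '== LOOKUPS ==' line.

Trace:
  + 134.207.200.80/28 (H3) depth=28
  - 134.207.200.80/28 clear@28
  + 0.0.0.0/0 (H2) depth=0
  lookup 73.12.195.169: bits ε walk d0:H2 -> H2
  - 0.0.0.0/0 clear@0
  + 172.55.162.192/28 (H1) depth=28
  + 0.0.0.0/0 (H2) depth=0
  lookup 172.55.162.194: bits 1010110000110111101000101100 walk d0:H2→d1:-→d2:-→d3:-→d4:-→d5:-→d6:-→d7:-→d8:-→d9:-→d10:-→d11:-→d12:-→d13:-→d14:-→d15:-→d16:-→d17:-→d18:-→d19:-→d20:-→d21:-→d22:-→d23:-→d24:-→d25:-→d26:-→d27:-→d28:H1 -> H1
  lookup 172.55.162.192: bits 1010110000110111101000101100 walk d0:H2→d1:-→d2:-→d3:-→d4:-→d5:-→d6:-→d7:-→d8:-→d9:-→d10:-→d11:-→d12:-→d13:-→d14:-→d15:-→d16:-→d17:-→d18:-→d19:-→d20:-→d21:-→d22:-→d23:-→d24:-→d25:-→d26:-→d27:-→d28:H1 -> H1
  lookup 172.55.162.196: bits 1010110000110111101000101100 walk d0:H2→d1:-→d2:-→d3:-→d4:-→d5:-→d6:-→d7:-→d8:-→d9:-→d10:-→d11:-→d12:-→d13:-→d14:-→d15:-→d16:-→d17:-→d18:-→d19:-→d20:-→d21:-→d22:-→d23:-→d24:-→d25:-→d26:-→d27:-→d28:H1 -> H1
  + 172.0.0.0/6 (H1) depth=6
  lookup 172.55.162.192: bits 1010110000110111101000101100 walk d0:H2→d1:-→d2:-→d3:-→d4:-→d5:-→d6:H1→d7:-→d8:-→d9:-→d10:-→d11:-→d12:-→d13:-→d14:-→d15:-→d16:-→d17:-→d18:-→d19:-→d20:-→d21:-→d22:-→d23:-→d24:-→d25:-→d26:-→d27:-→d28:H1 -> H1
  + 172.55.162.192/28 (H3) depth=28
  lookup 172.55.162.194: bits 1010110000110111101000101100 walk d0:H2→d1:-→d2:-→d3:-→d4:-→d5:-→d6:H1→d7:-→d8:-→d9:-→d10:-→d11:-→d12:-→d13:-→d14:-→d15:-→d16:-→d17:-→d18:-→d19:-→d20:-→d21:-→d22:-→d23:-→d24:-→d25:-→d26:-→d27:-→d28:H3 -> H3
  + 134.207.200.80/28 (H1) depth=28
  lookup 172.55.162.196: bits 1010110000110111101000101100 walk d0:H2→d1:-→d2:-→d3:-→d4:-→d5:-→d6:H1→d7:-→d8:-→d9:-→d10:-→d11:-→d12:-→d13:-→d14:-→d15:-→d16:-→d17:-→d18:-→d19:-→d20:-→d21:-→d22:-→d23:-→d24:-→d25:-→d26:-→d27:-→d28:H3 -> H3
  + 128.0.0.0/5 (H1) depth=5
  lookup 172.9.112.159: bits 1010110000 walk d0:H2→d1:-→d2:-→d3:-→d4:-→d5:-→d6:H1→d7:-→d8:-→d9:-→d10:- -> H1
  lookup 128.0.0.84: bits 10000 walk d0:H2→d1:-→d2:-→d3:-→d4:-→d5:H1 -> H1
  + 172.55.160.0/20 (H2) depth=20

== LOOKUPS ==
["H2","H1","H1","H1","H1","H3","H3","H1","H1"]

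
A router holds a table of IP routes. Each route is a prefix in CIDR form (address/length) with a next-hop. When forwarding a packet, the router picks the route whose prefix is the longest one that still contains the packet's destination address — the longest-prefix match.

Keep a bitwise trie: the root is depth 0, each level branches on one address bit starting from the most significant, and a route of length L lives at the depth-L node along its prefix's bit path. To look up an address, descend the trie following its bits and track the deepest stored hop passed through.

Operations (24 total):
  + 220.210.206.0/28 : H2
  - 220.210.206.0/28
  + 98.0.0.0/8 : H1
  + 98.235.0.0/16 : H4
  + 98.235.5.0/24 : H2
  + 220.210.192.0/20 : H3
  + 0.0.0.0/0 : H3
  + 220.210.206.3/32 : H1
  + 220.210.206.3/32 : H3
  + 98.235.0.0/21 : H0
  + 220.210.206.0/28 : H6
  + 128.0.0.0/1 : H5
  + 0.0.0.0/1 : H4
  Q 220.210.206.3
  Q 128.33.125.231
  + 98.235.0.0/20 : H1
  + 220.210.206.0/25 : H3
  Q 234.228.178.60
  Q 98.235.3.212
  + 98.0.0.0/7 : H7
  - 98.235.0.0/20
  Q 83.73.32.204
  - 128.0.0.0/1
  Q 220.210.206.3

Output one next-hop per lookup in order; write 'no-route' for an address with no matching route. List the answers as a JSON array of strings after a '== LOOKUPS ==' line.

Process each operation:
  + 220.210.206.0/28 (H2) depth=28
  - 220.210.206.0/28 clear@28
  + 98.0.0.0/8 (H1) depth=8
  + 98.235.0.0/16 (H4) depth=16
  + 98.235.5.0/24 (H2) depth=24
  + 220.210.192.0/20 (H3) depth=20
  + 0.0.0.0/0 (H3) depth=0
  + 220.210.206.3/32 (H1) depth=32
  + 220.210.206.3/32 (H3) depth=32
  + 98.235.0.0/21 (H0) depth=21
  + 220.210.206.0/28 (H6) depth=28
  + 128.0.0.0/1 (H5) depth=1
  + 0.0.0.0/1 (H4) depth=1
  ? 220.210.206.3  path d0:H3→d1:H5→d2:-→d3:-→d4:-→d5:-→d6:-→d7:-→d8:-→d9:-→d10:-→d11:-→d12:-→d13:-→d14:-→d15:-→d16:-→d17:-→d18:-→d19:-→d20:H3→d21:-→d22:-→d23:-→d24:-→d25:-→d26:-→d27:-→d28:H6→d29:-→d30:-→d31:-→d32:H3  best=H3
  ? 128.33.125.231  path d0:H3→d1:H5  best=H5
  + 98.235.0.0/20 (H1) depth=20
  + 220.210.206.0/25 (H3) depth=25
  ? 234.228.178.60  path d0:H3→d1:H5→d2:-  best=H5
  ? 98.235.3.212  path d0:H3→d1:H4→d2:-→d3:-→d4:-→d5:-→d6:-→d7:-→d8:H1→d9:-→d10:-→d11:-→d12:-→d13:-→d14:-→d15:-→d16:H4→d17:-→d18:-→d19:-→d20:H1→d21:H0  best=H0
  + 98.0.0.0/7 (H7) depth=7
  - 98.235.0.0/20 clear@20
  ? 83.73.32.204  path d0:H3→d1:H4→d2:-  best=H4
  - 128.0.0.0/1 clear@1
  ? 220.210.206.3  path d0:H3→d1:-→d2:-→d3:-→d4:-→d5:-→d6:-→d7:-→d8:-→d9:-→d10:-→d11:-→d12:-→d13:-→d14:-→d15:-→d16:-→d17:-→d18:-→d19:-→d20:H3→d21:-→d22:-→d23:-→d24:-→d25:H3→d26:-→d27:-→d28:H6→d29:-→d30:-→d31:-→d32:H3  best=H3

== LOOKUPS ==
["H3","H5","H5","H0","H4","H3"]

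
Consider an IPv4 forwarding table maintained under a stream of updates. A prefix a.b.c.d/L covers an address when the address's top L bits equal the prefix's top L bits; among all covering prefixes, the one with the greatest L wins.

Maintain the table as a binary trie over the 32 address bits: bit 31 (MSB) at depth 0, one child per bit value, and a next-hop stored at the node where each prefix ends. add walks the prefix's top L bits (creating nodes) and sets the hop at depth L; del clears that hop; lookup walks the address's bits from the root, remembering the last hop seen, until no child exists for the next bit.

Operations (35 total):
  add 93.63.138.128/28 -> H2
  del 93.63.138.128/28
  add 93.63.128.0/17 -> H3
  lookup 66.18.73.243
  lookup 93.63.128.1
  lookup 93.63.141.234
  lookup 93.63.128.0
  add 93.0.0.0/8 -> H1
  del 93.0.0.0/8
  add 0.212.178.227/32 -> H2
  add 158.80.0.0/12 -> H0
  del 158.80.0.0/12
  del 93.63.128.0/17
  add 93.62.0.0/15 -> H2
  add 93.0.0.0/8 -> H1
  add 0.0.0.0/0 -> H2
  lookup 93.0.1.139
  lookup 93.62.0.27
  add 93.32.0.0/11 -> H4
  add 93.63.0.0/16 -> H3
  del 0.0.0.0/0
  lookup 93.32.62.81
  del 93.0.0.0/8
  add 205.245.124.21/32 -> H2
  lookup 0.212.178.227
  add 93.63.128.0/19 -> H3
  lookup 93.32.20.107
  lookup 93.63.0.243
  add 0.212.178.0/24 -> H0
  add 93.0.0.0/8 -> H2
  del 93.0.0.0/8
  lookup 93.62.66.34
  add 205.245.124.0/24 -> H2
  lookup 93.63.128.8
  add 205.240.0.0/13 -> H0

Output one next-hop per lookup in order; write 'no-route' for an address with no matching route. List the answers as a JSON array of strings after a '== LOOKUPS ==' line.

Process each operation:
  add 93.63.138.128/28 -> H2 at depth 28
  del 93.63.138.128/28 (clear depth 28)
  add 93.63.128.0/17 -> H3 at depth 17
  Q 66.18.73.243: descend 010 ; hops seen [∅] ; pick no-route
  Q 93.63.128.1: descend 01011101001111111000 ; hops seen [H3] ; pick H3
  Q 93.63.141.234: descend 010111010011111110001 ; hops seen [H3] ; pick H3
  Q 93.63.128.0: descend 01011101001111111000 ; hops seen [H3] ; pick H3
  add 93.0.0.0/8 -> H1 at depth 8
  del 93.0.0.0/8 (clear depth 8)
  add 0.212.178.227/32 -> H2 at depth 32
  add 158.80.0.0/12 -> H0 at depth 12
  del 158.80.0.0/12 (clear depth 12)
  del 93.63.128.0/17 (clear depth 17)
  add 93.62.0.0/15 -> H2 at depth 15
  add 93.0.0.0/8 -> H1 at depth 8
  add 0.0.0.0/0 -> H2 at depth 0
  Q 93.0.1.139: descend 0101110100 ; hops seen [H2,H1] ; pick H1
  Q 93.62.0.27: descend 010111010011111 ; hops seen [H2,H1,H2] ; pick H2
  add 93.32.0.0/11 -> H4 at depth 11
  add 93.63.0.0/16 -> H3 at depth 16
  del 0.0.0.0/0 (clear depth 0)
  Q 93.32.62.81: descend 01011101001 ; hops seen [H1,H4] ; pick H4
  del 93.0.0.0/8 (clear depth 8)
  add 205.245.124.21/32 -> H2 at depth 32
  Q 0.212.178.227: descend 00000000110101001011001011100011 ; hops seen [H2] ; pick H2
  add 93.63.128.0/19 -> H3 at depth 19
  Q 93.32.20.107: descend 01011101001 ; hops seen [H4] ; pick H4
  Q 93.63.0.243: descend 0101110100111111 ; hops seen [H4,H2,H3] ; pick H3
  add 0.212.178.0/24 -> H0 at depth 24
  add 93.0.0.0/8 -> H2 at depth 8
  del 93.0.0.0/8 (clear depth 8)
  Q 93.62.66.34: descend 010111010011111 ; hops seen [H4,H2] ; pick H2
  add 205.245.124.0/24 -> H2 at depth 24
  Q 93.63.128.8: descend 01011101001111111000 ; hops seen [H4,H2,H3,H3] ; pick H3
  add 205.240.0.0/13 -> H0 at depth 13

== LOOKUPS ==
["no-route","H3","H3","H3","H1","H2","H4","H2","H4","H3","H2","H3"]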